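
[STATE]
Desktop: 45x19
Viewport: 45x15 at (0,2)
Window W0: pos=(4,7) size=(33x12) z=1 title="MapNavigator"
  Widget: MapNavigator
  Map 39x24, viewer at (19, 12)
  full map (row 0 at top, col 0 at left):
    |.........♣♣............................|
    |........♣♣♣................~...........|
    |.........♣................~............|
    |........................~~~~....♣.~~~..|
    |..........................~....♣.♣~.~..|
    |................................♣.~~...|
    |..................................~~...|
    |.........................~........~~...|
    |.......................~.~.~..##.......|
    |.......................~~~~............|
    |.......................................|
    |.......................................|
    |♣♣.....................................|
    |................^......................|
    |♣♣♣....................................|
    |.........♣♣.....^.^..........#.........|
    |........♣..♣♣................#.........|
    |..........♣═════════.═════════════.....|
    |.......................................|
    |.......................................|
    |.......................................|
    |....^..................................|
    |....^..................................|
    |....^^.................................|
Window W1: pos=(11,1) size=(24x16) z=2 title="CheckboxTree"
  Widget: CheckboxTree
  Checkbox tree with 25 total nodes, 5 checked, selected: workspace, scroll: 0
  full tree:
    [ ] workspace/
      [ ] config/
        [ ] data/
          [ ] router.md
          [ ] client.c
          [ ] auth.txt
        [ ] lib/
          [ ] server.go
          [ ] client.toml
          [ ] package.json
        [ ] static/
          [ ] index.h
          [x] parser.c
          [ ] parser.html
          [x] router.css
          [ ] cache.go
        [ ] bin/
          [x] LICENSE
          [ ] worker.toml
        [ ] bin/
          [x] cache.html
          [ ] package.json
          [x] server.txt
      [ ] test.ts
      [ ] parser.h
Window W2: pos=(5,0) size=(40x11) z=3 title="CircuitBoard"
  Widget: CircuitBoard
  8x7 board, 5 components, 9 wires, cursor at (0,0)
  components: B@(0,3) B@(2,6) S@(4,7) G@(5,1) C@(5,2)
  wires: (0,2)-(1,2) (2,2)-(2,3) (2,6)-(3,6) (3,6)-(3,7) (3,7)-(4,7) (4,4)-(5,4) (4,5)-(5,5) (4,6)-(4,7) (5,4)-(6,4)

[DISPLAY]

     ┠──────────────────────────────────────┨
     ┃   0 1 2 3 4 5 6 7                    ┃
     ┃0  [.]      ·   B                     ┃
     ┃            │                         ┃
     ┃1           ·                         ┃
    ┏┃                                      ┃
    ┃┃2           · ─ ·           B         ┃
    ┠┃                            │         ┃
    ┃┗━━━━━━━━━━━━━━━━━━━━━━━━━━━━━━━━━━━━━━┛
    ┃......┃       [ ] server.go  ┃.┃        
    ┃......┃       [ ] client.toml┃.┃        
    ┃......┃       [ ] package.jso┃.┃        
    ┃......┃     [-] static/      ┃.┃        
    ┃......┃       [ ] index.h    ┃.┃        
    ┃......┗━━━━━━━━━━━━━━━━━━━━━━┛.┃        


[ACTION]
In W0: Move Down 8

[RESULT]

     ┠──────────────────────────────────────┨
     ┃   0 1 2 3 4 5 6 7                    ┃
     ┃0  [.]      ·   B                     ┃
     ┃            │                         ┃
     ┃1           ·                         ┃
    ┏┃                                      ┃
    ┃┃2           · ─ ·           B         ┃
    ┠┃                            │         ┃
    ┃┗━━━━━━━━━━━━━━━━━━━━━━━━━━━━━━━━━━━━━━┛
    ┃......┃       [ ] server.go  ┃.┃        
    ┃......┃       [ ] client.toml┃.┃        
    ┃......┃       [ ] package.jso┃.┃        
    ┃......┃     [-] static/      ┃.┃        
    ┃^.....┃       [ ] index.h    ┃.┃        
    ┃^.....┗━━━━━━━━━━━━━━━━━━━━━━┛.┃        


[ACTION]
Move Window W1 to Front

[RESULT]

     ┠─────┃ CheckboxTree         ┃─────────┨
     ┃   0 ┠──────────────────────┨         ┃
     ┃0  [.┃>[-] workspace/       ┃         ┃
     ┃     ┃   [-] config/        ┃         ┃
     ┃1    ┃     [ ] data/        ┃         ┃
    ┏┃     ┃       [ ] router.md  ┃         ┃
    ┃┃2    ┃       [ ] client.c   ┃         ┃
    ┠┃     ┃       [ ] auth.txt   ┃         ┃
    ┃┗━━━━━┃     [ ] lib/         ┃━━━━━━━━━┛
    ┃......┃       [ ] server.go  ┃.┃        
    ┃......┃       [ ] client.toml┃.┃        
    ┃......┃       [ ] package.jso┃.┃        
    ┃......┃     [-] static/      ┃.┃        
    ┃^.....┃       [ ] index.h    ┃.┃        
    ┃^.....┗━━━━━━━━━━━━━━━━━━━━━━┛.┃        


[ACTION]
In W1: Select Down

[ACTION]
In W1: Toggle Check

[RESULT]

     ┠─────┃ CheckboxTree         ┃─────────┨
     ┃   0 ┠──────────────────────┨         ┃
     ┃0  [.┃ [-] workspace/       ┃         ┃
     ┃     ┃>  [x] config/        ┃         ┃
     ┃1    ┃     [x] data/        ┃         ┃
    ┏┃     ┃       [x] router.md  ┃         ┃
    ┃┃2    ┃       [x] client.c   ┃         ┃
    ┠┃     ┃       [x] auth.txt   ┃         ┃
    ┃┗━━━━━┃     [x] lib/         ┃━━━━━━━━━┛
    ┃......┃       [x] server.go  ┃.┃        
    ┃......┃       [x] client.toml┃.┃        
    ┃......┃       [x] package.jso┃.┃        
    ┃......┃     [x] static/      ┃.┃        
    ┃^.....┃       [x] index.h    ┃.┃        
    ┃^.....┗━━━━━━━━━━━━━━━━━━━━━━┛.┃        


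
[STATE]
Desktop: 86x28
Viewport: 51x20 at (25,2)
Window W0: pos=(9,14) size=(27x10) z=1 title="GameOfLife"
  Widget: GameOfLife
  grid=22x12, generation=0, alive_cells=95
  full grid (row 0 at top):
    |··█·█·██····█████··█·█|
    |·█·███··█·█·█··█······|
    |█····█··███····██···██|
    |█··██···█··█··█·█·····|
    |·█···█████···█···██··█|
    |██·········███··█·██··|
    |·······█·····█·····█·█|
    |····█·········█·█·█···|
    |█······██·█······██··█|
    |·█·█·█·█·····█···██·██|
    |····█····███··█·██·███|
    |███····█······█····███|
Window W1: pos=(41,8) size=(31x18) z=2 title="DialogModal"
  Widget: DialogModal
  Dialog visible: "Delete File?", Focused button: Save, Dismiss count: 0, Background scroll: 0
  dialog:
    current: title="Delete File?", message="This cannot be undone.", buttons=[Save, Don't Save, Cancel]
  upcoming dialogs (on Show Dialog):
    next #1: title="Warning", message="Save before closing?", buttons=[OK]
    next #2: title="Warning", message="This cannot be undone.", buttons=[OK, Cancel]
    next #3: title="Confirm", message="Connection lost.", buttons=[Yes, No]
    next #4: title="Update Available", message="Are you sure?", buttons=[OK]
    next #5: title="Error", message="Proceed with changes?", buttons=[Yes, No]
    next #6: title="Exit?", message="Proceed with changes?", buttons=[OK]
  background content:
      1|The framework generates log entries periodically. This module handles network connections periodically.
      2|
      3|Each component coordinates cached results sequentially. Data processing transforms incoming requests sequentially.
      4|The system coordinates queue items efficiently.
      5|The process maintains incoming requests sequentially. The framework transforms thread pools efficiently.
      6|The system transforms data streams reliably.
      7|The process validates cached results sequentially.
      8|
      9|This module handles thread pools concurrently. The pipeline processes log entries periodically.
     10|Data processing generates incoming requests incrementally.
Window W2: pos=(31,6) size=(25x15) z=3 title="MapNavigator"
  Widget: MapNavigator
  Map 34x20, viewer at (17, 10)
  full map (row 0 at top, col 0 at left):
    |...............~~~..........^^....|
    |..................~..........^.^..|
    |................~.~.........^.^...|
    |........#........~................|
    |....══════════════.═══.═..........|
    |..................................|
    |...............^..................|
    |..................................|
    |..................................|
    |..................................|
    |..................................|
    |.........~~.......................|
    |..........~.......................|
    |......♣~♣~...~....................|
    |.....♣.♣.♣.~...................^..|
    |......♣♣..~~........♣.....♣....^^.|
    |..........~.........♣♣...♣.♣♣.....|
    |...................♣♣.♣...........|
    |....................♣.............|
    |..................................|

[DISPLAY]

                                                   
                                                   
                                                   
                                                   
      ┏━━━━━━━━━━━━━━━━━━━━━━━┓                    
      ┃ MapNavigator          ┃                    
      ┠───────────────────────┨━━━━━━━━━━━━━━━┓    
      ┃.......................┃               ┃    
      ┃.........^.............┃───────────────┨    
      ┃.......................┃generates log e┃    
      ┃.......................┃               ┃    
      ┃.......................┃ coordinates ca┃    
━━━━━━┃...........@...........┃rdinates queue ┃    
      ┃...~~..................┃────────────┐in┃    
──────┃....~..................┃e File?     │st┃    
      ┃♣~♣~...~...............┃t be undone.│d ┃    
·█····┃.♣.♣.~.................┃'t Save   Ca│  ┃    
··██··┃♣♣..~~........♣.....♣..┃────────────┘po┃    
·█·██·┗━━━━━━━━━━━━━━━━━━━━━━━┛g generates inc┃    
····█·█   ┃     ┃                             ┃    


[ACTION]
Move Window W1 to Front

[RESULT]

                                                   
                                                   
                                                   
                                                   
      ┏━━━━━━━━━━━━━━━━━━━━━━━┓                    
      ┃ MapNavigator          ┃                    
      ┠─────────┏━━━━━━━━━━━━━━━━━━━━━━━━━━━━━┓    
      ┃.........┃ DialogModal                 ┃    
      ┃.........┠─────────────────────────────┨    
      ┃.........┃The framework generates log e┃    
      ┃.........┃                             ┃    
      ┃.........┃Each component coordinates ca┃    
━━━━━━┃.........┃The system coordinates queue ┃    
      ┃...~~....┃Th┌───────────────────────┐in┃    
──────┃....~....┃Th│      Delete File?     │st┃    
      ┃♣~♣~...~.┃Th│ This cannot be undone.│d ┃    
·█····┃.♣.♣.~...┃  │[Save]  Don't Save   Ca│  ┃    
··██··┃♣♣..~~...┃Th└───────────────────────┘po┃    
·█·██·┗━━━━━━━━━┃Data processing generates inc┃    
····█·█   ┃     ┃                             ┃    


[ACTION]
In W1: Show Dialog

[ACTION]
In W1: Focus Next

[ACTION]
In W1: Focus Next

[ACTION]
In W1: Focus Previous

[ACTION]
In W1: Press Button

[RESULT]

                                                   
                                                   
                                                   
                                                   
      ┏━━━━━━━━━━━━━━━━━━━━━━━┓                    
      ┃ MapNavigator          ┃                    
      ┠─────────┏━━━━━━━━━━━━━━━━━━━━━━━━━━━━━┓    
      ┃.........┃ DialogModal                 ┃    
      ┃.........┠─────────────────────────────┨    
      ┃.........┃The framework generates log e┃    
      ┃.........┃                             ┃    
      ┃.........┃Each component coordinates ca┃    
━━━━━━┃.........┃The system coordinates queue ┃    
      ┃...~~....┃The process maintains incomin┃    
──────┃....~....┃The system transforms data st┃    
      ┃♣~♣~...~.┃The process validates cached ┃    
·█····┃.♣.♣.~...┃                             ┃    
··██··┃♣♣..~~...┃This module handles thread po┃    
·█·██·┗━━━━━━━━━┃Data processing generates inc┃    
····█·█   ┃     ┃                             ┃    


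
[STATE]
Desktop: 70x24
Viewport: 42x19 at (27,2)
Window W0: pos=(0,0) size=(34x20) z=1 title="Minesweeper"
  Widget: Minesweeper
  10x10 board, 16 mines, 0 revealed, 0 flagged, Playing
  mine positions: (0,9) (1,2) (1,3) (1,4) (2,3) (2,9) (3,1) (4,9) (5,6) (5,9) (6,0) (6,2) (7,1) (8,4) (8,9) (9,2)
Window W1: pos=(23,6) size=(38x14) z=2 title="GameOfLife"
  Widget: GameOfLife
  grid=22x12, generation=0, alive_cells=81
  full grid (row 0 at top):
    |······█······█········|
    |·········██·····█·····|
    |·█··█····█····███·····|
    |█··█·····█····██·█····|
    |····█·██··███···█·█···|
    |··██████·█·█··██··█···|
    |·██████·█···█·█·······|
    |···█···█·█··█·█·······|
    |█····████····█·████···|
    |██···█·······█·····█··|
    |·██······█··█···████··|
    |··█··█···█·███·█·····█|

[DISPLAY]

──────┨                                   
      ┃                                   
      ┃                                   
      ┃                                   
━━━━━━━━━━━━━━━━━━━━━━━━━━━━━━━━━┓        
meOfLife                         ┃        
─────────────────────────────────┨        
: 0                              ┃        
······██·····█·····              ┃        
·█····█····███·····              ┃        
█·····█····██·█····              ┃        
·█·██··███···█·█···              ┃        
█████·█·█··██··█···              ┃        
████·█···█·█·······              ┃        
█···█·█··█·█·······              ┃        
··████····█·████···              ┃        
··█·······█·····█··              ┃        
━━━━━━━━━━━━━━━━━━━━━━━━━━━━━━━━━┛        
                                          


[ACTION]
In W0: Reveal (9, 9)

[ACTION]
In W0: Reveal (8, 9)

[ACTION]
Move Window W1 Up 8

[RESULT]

─────────────────────────────────┨        
: 0                              ┃        
······██·····█·····              ┃        
·█····█····███·····              ┃        
█·····█····██·█····              ┃        
·█·██··███···█·█···              ┃        
█████·█·█··██··█···              ┃        
████·█···█·█·······              ┃        
█···█·█··█·█·······              ┃        
··████····█·████···              ┃        
··█·······█·····█··              ┃        
━━━━━━━━━━━━━━━━━━━━━━━━━━━━━━━━━┛        
      ┃                                   
      ┃                                   
      ┃                                   
      ┃                                   
      ┃                                   
━━━━━━┛                                   
                                          


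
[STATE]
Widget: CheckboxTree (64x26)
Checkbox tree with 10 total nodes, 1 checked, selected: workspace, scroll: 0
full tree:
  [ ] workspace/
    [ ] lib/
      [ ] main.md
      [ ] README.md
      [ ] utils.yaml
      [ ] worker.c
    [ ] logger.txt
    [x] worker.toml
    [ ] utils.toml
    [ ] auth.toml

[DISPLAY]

>[-] workspace/                                                 
   [ ] lib/                                                     
     [ ] main.md                                                
     [ ] README.md                                              
     [ ] utils.yaml                                             
     [ ] worker.c                                               
   [ ] logger.txt                                               
   [x] worker.toml                                              
   [ ] utils.toml                                               
   [ ] auth.toml                                                
                                                                
                                                                
                                                                
                                                                
                                                                
                                                                
                                                                
                                                                
                                                                
                                                                
                                                                
                                                                
                                                                
                                                                
                                                                
                                                                


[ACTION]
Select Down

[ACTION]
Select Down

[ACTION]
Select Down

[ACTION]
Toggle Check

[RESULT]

 [-] workspace/                                                 
   [-] lib/                                                     
     [ ] main.md                                                
>    [x] README.md                                              
     [ ] utils.yaml                                             
     [ ] worker.c                                               
   [ ] logger.txt                                               
   [x] worker.toml                                              
   [ ] utils.toml                                               
   [ ] auth.toml                                                
                                                                
                                                                
                                                                
                                                                
                                                                
                                                                
                                                                
                                                                
                                                                
                                                                
                                                                
                                                                
                                                                
                                                                
                                                                
                                                                


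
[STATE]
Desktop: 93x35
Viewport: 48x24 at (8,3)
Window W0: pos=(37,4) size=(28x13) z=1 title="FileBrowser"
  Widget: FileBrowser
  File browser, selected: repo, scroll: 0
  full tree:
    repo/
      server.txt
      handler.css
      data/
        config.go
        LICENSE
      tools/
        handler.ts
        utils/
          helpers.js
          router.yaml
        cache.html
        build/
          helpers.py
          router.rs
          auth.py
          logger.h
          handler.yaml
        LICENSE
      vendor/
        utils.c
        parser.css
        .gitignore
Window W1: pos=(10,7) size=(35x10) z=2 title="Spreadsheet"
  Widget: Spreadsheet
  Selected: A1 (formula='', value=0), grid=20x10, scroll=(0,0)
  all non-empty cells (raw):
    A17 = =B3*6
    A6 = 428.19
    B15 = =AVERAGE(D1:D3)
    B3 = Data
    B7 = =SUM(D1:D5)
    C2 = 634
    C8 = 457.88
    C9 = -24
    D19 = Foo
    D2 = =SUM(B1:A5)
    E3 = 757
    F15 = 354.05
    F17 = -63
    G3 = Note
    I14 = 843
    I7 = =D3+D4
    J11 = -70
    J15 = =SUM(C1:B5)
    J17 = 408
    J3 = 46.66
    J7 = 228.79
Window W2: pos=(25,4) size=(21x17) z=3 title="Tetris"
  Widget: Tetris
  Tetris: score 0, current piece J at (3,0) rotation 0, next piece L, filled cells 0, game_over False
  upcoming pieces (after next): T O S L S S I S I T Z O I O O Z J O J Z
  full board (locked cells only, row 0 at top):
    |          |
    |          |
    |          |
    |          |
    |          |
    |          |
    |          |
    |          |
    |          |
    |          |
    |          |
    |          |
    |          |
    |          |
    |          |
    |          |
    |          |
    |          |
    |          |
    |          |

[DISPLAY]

                                                
                 ┏━━━━━━━━━━━━━━━━━━━┓━━━━━━━━━━
                 ┃ Tetris            ┃wser      
                 ┠───────────────────┨──────────
  ┏━━━━━━━━━━━━━━┃          │Next:   ┃po/       
  ┃ Spreadsheet  ┃          │  ▒     ┃er.txt    
  ┠──────────────┃          │▒▒▒     ┃ler.css   
  ┃A1:           ┃          │        ┃data/     
  ┃       A      ┃          │        ┃tools/    
  ┃--------------┃          │        ┃vendor/   
  ┃  1      [0]  ┃          │Score:  ┃          
  ┃  2        0  ┃          │0       ┃          
  ┃  3        0Da┃          │        ┃          
  ┗━━━━━━━━━━━━━━┃          │        ┃━━━━━━━━━━
                 ┃          │        ┃          
                 ┃          │        ┃          
                 ┃          │        ┃          
                 ┗━━━━━━━━━━━━━━━━━━━┛          
                                                
                                                
                                                
                                                
                                                
                                                


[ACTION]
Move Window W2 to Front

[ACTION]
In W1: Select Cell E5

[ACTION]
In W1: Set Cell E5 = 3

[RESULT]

                                                
                 ┏━━━━━━━━━━━━━━━━━━━┓━━━━━━━━━━
                 ┃ Tetris            ┃wser      
                 ┠───────────────────┨──────────
  ┏━━━━━━━━━━━━━━┃          │Next:   ┃po/       
  ┃ Spreadsheet  ┃          │  ▒     ┃er.txt    
  ┠──────────────┃          │▒▒▒     ┃ler.css   
  ┃E5: 3         ┃          │        ┃data/     
  ┃       A      ┃          │        ┃tools/    
  ┃--------------┃          │        ┃vendor/   
  ┃  1        0  ┃          │Score:  ┃          
  ┃  2        0  ┃          │0       ┃          
  ┃  3        0Da┃          │        ┃          
  ┗━━━━━━━━━━━━━━┃          │        ┃━━━━━━━━━━
                 ┃          │        ┃          
                 ┃          │        ┃          
                 ┃          │        ┃          
                 ┗━━━━━━━━━━━━━━━━━━━┛          
                                                
                                                
                                                
                                                
                                                
                                                


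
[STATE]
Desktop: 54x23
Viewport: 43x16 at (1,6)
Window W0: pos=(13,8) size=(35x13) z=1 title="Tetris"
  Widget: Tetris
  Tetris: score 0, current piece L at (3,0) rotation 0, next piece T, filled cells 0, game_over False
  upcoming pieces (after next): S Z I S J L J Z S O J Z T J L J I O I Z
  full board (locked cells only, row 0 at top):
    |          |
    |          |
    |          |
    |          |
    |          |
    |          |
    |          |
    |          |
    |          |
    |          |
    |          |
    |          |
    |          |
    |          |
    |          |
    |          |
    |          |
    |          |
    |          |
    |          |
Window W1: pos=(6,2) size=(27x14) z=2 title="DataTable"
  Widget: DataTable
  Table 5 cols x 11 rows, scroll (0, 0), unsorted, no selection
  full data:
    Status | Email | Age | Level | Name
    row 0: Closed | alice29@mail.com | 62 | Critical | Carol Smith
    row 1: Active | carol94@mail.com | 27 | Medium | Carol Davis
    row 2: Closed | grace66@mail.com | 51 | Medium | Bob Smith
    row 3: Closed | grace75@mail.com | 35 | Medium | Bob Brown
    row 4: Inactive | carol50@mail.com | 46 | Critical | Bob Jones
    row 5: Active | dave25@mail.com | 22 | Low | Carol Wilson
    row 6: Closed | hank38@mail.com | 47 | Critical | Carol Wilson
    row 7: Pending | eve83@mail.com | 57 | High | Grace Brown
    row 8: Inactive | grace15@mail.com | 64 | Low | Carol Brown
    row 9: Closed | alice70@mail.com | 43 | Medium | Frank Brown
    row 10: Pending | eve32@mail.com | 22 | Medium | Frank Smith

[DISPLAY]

     ┃────────┼────────────────┃           
     ┃Closed  │alice29@mail.com┃           
     ┃Active  │carol94@mail.com┃━━━━━━━━━━━
     ┃Closed  │grace66@mail.com┃           
     ┃Closed  │grace75@mail.com┃───────────
     ┃Inactive│carol50@mail.com┃           
     ┃Active  │dave25@mail.com ┃           
     ┃Closed  │hank38@mail.com ┃           
     ┃Pending │eve83@mail.com  ┃           
     ┗━━━━━━━━━━━━━━━━━━━━━━━━━┛           
            ┃          │                   
            ┃          │Score:             
            ┃          │0                  
            ┃          │                   
            ┗━━━━━━━━━━━━━━━━━━━━━━━━━━━━━━
                                           


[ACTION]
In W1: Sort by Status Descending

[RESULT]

     ┃────────┼────────────────┃           
     ┃Pending │eve83@mail.com  ┃           
     ┃Pending │eve32@mail.com  ┃━━━━━━━━━━━
     ┃Inactive│carol50@mail.com┃           
     ┃Inactive│grace15@mail.com┃───────────
     ┃Closed  │alice29@mail.com┃           
     ┃Closed  │grace66@mail.com┃           
     ┃Closed  │grace75@mail.com┃           
     ┃Closed  │hank38@mail.com ┃           
     ┗━━━━━━━━━━━━━━━━━━━━━━━━━┛           
            ┃          │                   
            ┃          │Score:             
            ┃          │0                  
            ┃          │                   
            ┗━━━━━━━━━━━━━━━━━━━━━━━━━━━━━━
                                           


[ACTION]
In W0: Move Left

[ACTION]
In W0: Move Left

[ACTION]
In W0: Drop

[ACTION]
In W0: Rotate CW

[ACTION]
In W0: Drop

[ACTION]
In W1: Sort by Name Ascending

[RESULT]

     ┃────────┼────────────────┃           
     ┃Closed  │grace75@mail.com┃           
     ┃Inactive│carol50@mail.com┃━━━━━━━━━━━
     ┃Closed  │grace66@mail.com┃           
     ┃Inactive│grace15@mail.com┃───────────
     ┃Active  │carol94@mail.com┃           
     ┃Closed  │alice29@mail.com┃           
     ┃Closed  │hank38@mail.com ┃           
     ┃Active  │dave25@mail.com ┃           
     ┗━━━━━━━━━━━━━━━━━━━━━━━━━┛           
            ┃          │                   
            ┃          │Score:             
            ┃          │0                  
            ┃          │                   
            ┗━━━━━━━━━━━━━━━━━━━━━━━━━━━━━━
                                           


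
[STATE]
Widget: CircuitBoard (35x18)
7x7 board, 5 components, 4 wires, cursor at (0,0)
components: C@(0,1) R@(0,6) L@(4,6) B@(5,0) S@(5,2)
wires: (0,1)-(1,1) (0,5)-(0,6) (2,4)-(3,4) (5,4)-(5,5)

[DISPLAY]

   0 1 2 3 4 5 6                   
0  [.]  C               · ─ R      
        │                          
1       ·                          
                                   
2                   ·              
                    │              
3                   ·              
                                   
4                           L      
                                   
5   B       S       · ─ ·          
                                   
6                                  
Cursor: (0,0)                      
                                   
                                   
                                   


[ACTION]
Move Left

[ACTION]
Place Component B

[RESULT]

   0 1 2 3 4 5 6                   
0  [B]  C               · ─ R      
        │                          
1       ·                          
                                   
2                   ·              
                    │              
3                   ·              
                                   
4                           L      
                                   
5   B       S       · ─ ·          
                                   
6                                  
Cursor: (0,0)                      
                                   
                                   
                                   


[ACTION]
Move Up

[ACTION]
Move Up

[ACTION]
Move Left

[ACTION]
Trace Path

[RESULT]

   0 1 2 3 4 5 6                   
0  [B]  C               · ─ R      
        │                          
1       ·                          
                                   
2                   ·              
                    │              
3                   ·              
                                   
4                           L      
                                   
5   B       S       · ─ ·          
                                   
6                                  
Cursor: (0,0)  Trace: B (1 nodes)  
                                   
                                   
                                   


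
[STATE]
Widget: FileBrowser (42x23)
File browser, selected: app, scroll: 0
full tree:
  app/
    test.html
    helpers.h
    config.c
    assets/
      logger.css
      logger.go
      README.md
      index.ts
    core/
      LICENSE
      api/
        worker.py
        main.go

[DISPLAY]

> [-] app/                                
    test.html                             
    helpers.h                             
    config.c                              
    [+] assets/                           
    [+] core/                             
                                          
                                          
                                          
                                          
                                          
                                          
                                          
                                          
                                          
                                          
                                          
                                          
                                          
                                          
                                          
                                          
                                          


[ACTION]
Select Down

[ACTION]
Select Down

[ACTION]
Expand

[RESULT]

  [-] app/                                
    test.html                             
  > helpers.h                             
    config.c                              
    [+] assets/                           
    [+] core/                             
                                          
                                          
                                          
                                          
                                          
                                          
                                          
                                          
                                          
                                          
                                          
                                          
                                          
                                          
                                          
                                          
                                          


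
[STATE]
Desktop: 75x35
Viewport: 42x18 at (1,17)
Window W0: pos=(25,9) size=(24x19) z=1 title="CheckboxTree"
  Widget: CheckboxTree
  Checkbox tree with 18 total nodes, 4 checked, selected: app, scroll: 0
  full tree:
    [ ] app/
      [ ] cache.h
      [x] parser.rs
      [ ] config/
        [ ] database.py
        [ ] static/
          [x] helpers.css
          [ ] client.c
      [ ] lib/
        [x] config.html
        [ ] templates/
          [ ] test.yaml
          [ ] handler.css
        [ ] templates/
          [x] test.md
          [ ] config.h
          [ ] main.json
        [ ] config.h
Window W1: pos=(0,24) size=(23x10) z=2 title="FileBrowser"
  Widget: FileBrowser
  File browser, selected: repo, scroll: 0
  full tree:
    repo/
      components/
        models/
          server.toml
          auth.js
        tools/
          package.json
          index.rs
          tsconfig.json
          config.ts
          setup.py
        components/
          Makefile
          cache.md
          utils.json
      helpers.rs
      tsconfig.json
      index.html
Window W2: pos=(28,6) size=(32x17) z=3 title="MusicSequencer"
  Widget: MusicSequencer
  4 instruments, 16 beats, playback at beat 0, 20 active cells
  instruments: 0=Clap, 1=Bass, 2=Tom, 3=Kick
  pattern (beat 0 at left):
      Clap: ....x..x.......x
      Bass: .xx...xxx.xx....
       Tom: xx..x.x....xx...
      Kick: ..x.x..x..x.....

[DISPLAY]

                        ┃  ┃              
                        ┃  ┃              
                        ┃  ┃              
                        ┃  ┃              
                        ┃  ┃              
                        ┃  ┗━━━━━━━━━━━━━━
                        ┃       [ ] test.y
━━━━━━━━━━━━━━━━━━━━━┓  ┃       [ ] handle
 FileBrowser         ┃  ┃     [-] template
─────────────────────┨  ┃       [x] test.m
> [-] repo/          ┃  ┗━━━━━━━━━━━━━━━━━
    [+] components/  ┃                    
    helpers.rs       ┃                    
    tsconfig.json    ┃                    
    index.html       ┃                    
                     ┃                    
━━━━━━━━━━━━━━━━━━━━━┛                    
                                          


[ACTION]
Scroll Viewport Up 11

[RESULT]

                           ┏━━━━━━━━━━━━━━
                           ┃ MusicSequence
                           ┠──────────────
                        ┏━━┃     ▼12345678
                        ┃ C┃ Clap····█··█·
                        ┠──┃ Bass·██···███
                        ┃>[┃  Tom██··█·█··
                        ┃  ┃ Kick··█·█··█·
                        ┃  ┃              
                        ┃  ┃              
                        ┃  ┃              
                        ┃  ┃              
                        ┃  ┃              
                        ┃  ┃              
                        ┃  ┃              
                        ┃  ┃              
                        ┃  ┗━━━━━━━━━━━━━━
                        ┃       [ ] test.y


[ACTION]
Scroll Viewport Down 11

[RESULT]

                        ┃  ┃              
                        ┃  ┃              
                        ┃  ┃              
                        ┃  ┃              
                        ┃  ┃              
                        ┃  ┗━━━━━━━━━━━━━━
                        ┃       [ ] test.y
━━━━━━━━━━━━━━━━━━━━━┓  ┃       [ ] handle
 FileBrowser         ┃  ┃     [-] template
─────────────────────┨  ┃       [x] test.m
> [-] repo/          ┃  ┗━━━━━━━━━━━━━━━━━
    [+] components/  ┃                    
    helpers.rs       ┃                    
    tsconfig.json    ┃                    
    index.html       ┃                    
                     ┃                    
━━━━━━━━━━━━━━━━━━━━━┛                    
                                          
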